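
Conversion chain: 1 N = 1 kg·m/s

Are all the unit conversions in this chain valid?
The chain is incorrect (it contains an error).

Incorrect: Newton is kg·m/s², not kg·m/s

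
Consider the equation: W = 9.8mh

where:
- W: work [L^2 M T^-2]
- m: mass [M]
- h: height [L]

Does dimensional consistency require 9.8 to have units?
Yes

W has dimensions [L^2 M T^-2], while mh alone has dimensions [L M]. For the equation to balance, the factor 9.8 must carry dimensions [L T^-2] — it is a dimensional constant (a numerical value of a physical quantity with its units suppressed), not a pure number.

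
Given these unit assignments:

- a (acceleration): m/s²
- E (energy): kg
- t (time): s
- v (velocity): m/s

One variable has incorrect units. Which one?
E

The variable E (energy) should have units J, not kg.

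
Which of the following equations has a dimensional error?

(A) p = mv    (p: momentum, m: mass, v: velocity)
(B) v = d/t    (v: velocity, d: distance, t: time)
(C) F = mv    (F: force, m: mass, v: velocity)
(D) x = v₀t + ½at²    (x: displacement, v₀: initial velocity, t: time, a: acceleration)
(C) F = mv

The equation (C) F = mv is dimensionally incorrect.

LHS (F): [L M T^-2]
RHS (mv): [L M T^-1] ✗

The dimensions do not match. The other three equations balance.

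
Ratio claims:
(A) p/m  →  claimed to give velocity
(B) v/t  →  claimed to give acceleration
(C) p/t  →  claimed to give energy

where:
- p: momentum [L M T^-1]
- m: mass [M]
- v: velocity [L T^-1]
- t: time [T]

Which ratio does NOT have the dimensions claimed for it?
(C) p/t does not give energy

(A) p/m: [L T^-1] = velocity [L T^-1] ✓
(B) v/t: [L T^-2] = acceleration [L T^-2] ✓
(C) p/t: [L M T^-2] ≠ energy [L^2 M T^-2] ✗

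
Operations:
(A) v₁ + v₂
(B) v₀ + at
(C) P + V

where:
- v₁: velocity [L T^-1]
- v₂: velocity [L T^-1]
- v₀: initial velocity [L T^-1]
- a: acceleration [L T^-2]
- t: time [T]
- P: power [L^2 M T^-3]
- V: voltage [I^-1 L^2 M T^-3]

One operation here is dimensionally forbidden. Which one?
(C) P + V

(A) v₁ + v₂: v₁ [L T^-1] and v₂ [L T^-1] — same dimensions ✓
(B) v₀ + at: v₀ [L T^-1] and at [L T^-1] — same dimensions ✓
(C) P + V: P [L^2 M T^-3] and V [I^-1 L^2 M T^-3] — different dimensions cannot be added/subtracted ✗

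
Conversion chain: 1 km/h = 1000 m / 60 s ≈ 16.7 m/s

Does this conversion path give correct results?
The chain is incorrect (it contains an error).

Incorrect: 1 h = 3600 s, not 60 s (1 km/h ≈ 0.278 m/s)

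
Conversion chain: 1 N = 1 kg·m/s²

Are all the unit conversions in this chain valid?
The chain is correct (no errors).

Correct: Newton is defined as kg·m/s²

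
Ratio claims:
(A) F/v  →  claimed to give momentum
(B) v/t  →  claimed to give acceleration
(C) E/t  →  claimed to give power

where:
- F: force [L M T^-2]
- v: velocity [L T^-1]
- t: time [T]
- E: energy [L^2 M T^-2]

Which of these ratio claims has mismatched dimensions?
(A) F/v does not give momentum

(A) F/v: [M T^-1] ≠ momentum [L M T^-1] ✗
(B) v/t: [L T^-2] = acceleration [L T^-2] ✓
(C) E/t: [L^2 M T^-3] = power [L^2 M T^-3] ✓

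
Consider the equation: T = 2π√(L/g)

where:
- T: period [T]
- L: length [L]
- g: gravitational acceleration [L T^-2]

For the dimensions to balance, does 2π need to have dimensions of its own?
No

T has dimensions [T] and √(L/g) already has dimensions [T], so the equation balances without 2π contributing any dimensions. 2π is a pure (dimensionless) number; changing or removing it would not affect dimensional consistency.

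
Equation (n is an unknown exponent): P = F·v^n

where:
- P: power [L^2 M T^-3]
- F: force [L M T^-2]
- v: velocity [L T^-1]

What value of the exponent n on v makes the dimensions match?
n = 1

P has dimensions [L^2 M T^-3]; v has dimensions [L T^-1].
The rest of the RHS has dimensions [L M T^-2], so v^n must supply [L T^-1].
With n = 1: F·v^1 has dimensions [L^2 M T^-3], matching the LHS ✓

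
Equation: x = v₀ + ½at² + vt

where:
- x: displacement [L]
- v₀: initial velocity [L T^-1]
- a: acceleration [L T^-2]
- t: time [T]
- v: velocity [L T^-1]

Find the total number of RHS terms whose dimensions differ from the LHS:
1

LHS x: [L]
- v₀: [L T^-1] ✗
- ½at²: [L] ✓
- vt: [L] ✓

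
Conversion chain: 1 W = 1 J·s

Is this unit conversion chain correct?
The chain is incorrect (it contains an error).

Incorrect: Watt is J/s, not J·s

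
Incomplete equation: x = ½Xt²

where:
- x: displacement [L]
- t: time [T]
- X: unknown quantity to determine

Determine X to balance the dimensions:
X = a (acceleration), dimensions [L T^-2]

x has dimensions [L]; the rest of the RHS (½ t²) has dimensions [T^2].
So X must have dimensions [L T^-2] — X = a (acceleration).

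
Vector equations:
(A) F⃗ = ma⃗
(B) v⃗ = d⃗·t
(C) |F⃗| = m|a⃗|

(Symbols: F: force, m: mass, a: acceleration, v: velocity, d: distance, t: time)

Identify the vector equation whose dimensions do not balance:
(B) v⃗ = d⃗·t

(A) F⃗ = ma⃗: LHS [L M T^-2], RHS [L M T^-2] ✓ — Force and acceleration are vectors, mass is a scalar
(B) v⃗ = d⃗·t: LHS [L T^-1], RHS [L T] ✗ — velocity is displacement per time; should be d⃗/t
(C) |F⃗| = m|a⃗|: LHS [L M T^-2], RHS [L M T^-2] ✓ — magnitudes of vectors are scalars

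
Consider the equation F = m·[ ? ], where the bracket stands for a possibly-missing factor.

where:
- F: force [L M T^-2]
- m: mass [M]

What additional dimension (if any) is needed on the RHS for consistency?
[L T^-2] — acceleration (e.g. a)

F has dimensions [L M T^-2]; m has dimensions [M].
The bracketed factor must supply [L M T^-2] / [M] = [L T^-2].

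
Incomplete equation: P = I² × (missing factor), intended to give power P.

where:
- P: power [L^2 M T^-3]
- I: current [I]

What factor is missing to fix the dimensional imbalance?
R (resistance), dimensions [I^-2 L^2 M T^-3]

P has dimensions [L^2 M T^-3] and I² has dimensions [I^2].
The missing factor must have dimensions [L^2 M T^-3] / [I^2] = [I^-2 L^2 M T^-3], i.e. resistance (R).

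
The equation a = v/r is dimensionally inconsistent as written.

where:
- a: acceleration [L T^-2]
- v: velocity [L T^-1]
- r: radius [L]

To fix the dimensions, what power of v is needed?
The exponent of v should be 2: a = v^2/r

The LHS a has dimensions [L T^-2]; v has dimensions [L T^-1].
As written, the RHS v/r (exponent 1 on v) has dimensions [T^-1], which does not match.
With exponent 2, the RHS v^2/r has dimensions [L T^-2], matching the LHS.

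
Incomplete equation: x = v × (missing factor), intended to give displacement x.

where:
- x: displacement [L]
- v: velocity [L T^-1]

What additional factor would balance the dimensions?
t (time), dimensions [T]

x has dimensions [L] and v has dimensions [L T^-1].
The missing factor must have dimensions [L] / [L T^-1] = [T], i.e. time (t).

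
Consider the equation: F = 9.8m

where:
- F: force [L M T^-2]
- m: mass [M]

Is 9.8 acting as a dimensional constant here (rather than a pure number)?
Yes

F has dimensions [L M T^-2], while m alone has dimensions [M]. For the equation to balance, the factor 9.8 must carry dimensions [L T^-2] — it is a dimensional constant (a numerical value of a physical quantity with its units suppressed), not a pure number.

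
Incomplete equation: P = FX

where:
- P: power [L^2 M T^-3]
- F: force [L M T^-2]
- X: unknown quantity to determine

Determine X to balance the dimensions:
X = v (velocity), dimensions [L T^-1]

P has dimensions [L^2 M T^-3]; the rest of the RHS (F) has dimensions [L M T^-2].
So X must have dimensions [L T^-1] — X = v (velocity).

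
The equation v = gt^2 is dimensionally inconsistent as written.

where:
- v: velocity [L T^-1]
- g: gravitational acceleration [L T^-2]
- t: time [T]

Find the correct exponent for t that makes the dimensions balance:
The exponent of t should be 1: v = gt

The LHS v has dimensions [L T^-1]; t has dimensions [T].
As written, the RHS gt^2 (exponent 2 on t) has dimensions [L], which does not match.
With exponent 1, the RHS gt has dimensions [L T^-1], matching the LHS.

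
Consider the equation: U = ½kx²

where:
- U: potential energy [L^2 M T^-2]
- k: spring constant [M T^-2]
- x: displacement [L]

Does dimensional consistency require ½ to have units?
No

U has dimensions [L^2 M T^-2] and kx² already has dimensions [L^2 M T^-2], so the equation balances without ½ contributing any dimensions. ½ is a pure (dimensionless) number; changing or removing it would not affect dimensional consistency.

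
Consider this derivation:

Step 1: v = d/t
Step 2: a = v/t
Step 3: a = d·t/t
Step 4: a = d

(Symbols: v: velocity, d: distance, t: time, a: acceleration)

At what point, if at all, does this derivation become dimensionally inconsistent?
Step 3

Step 1: v = d/t → LHS [L T^-1], RHS [L T^-1] ✓
Step 2: a = v/t → LHS [L T^-2], RHS [L T^-2] ✓
Step 3: a = d·t/t → LHS [L T^-2], RHS [L] ✗

The first dimensional inconsistency appears in step 3: a = d·t/t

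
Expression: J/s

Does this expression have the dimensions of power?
Yes

The expression J/s has dimensions [L^2 M T^-3], which is exactly power [L^2 M T^-3].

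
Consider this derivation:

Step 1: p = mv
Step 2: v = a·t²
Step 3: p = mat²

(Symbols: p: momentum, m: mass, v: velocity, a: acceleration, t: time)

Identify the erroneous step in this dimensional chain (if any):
Step 2

Step 1: p = mv → LHS [L M T^-1], RHS [L M T^-1] ✓
Step 2: v = a·t² → LHS [L T^-1], RHS [L] ✗

The first dimensional inconsistency appears in step 2: v = a·t²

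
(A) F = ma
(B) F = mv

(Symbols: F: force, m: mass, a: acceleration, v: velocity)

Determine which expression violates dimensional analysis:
(B)

(A) F = ma: LHS [L M T^-2], RHS [L M T^-2] ✓
(B) F = mv: LHS [L M T^-2], RHS [L M T^-1] ✗

Expression (B) F = mv is dimensionally incorrect.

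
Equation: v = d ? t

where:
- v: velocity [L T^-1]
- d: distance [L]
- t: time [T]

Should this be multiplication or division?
division (÷): v = d ÷ t

v [L T^-1]; d [L]; t [T].
d × t → [L T] ✗
d ÷ t → [L T^-1] ✓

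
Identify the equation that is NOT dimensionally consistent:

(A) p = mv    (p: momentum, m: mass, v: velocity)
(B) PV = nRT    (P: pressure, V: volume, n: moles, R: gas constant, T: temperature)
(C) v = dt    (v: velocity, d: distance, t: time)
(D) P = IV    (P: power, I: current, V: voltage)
(C) v = dt

The equation (C) v = dt is dimensionally incorrect.

LHS (v): [L T^-1]
RHS (dt): [L T] ✗

The dimensions do not match. The other three equations balance.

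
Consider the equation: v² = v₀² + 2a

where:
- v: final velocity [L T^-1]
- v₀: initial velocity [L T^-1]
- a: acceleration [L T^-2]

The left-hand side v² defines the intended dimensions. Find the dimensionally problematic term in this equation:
The term 2a

Checking each RHS term against the LHS:
- v₀²: [L^2 T^-2] — matches v² [L^2 T^-2] ✓
- 2a: [L T^-2] — does NOT match v² [L^2 T^-2] ✗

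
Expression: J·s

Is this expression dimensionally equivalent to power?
No

The expression J·s has dimensions [L^2 M T^-1], but power has dimensions [L^2 M T^-3].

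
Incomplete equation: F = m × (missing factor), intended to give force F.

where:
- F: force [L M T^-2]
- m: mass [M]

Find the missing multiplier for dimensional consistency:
a (acceleration), dimensions [L T^-2]

F has dimensions [L M T^-2] and m has dimensions [M].
The missing factor must have dimensions [L M T^-2] / [M] = [L T^-2], i.e. acceleration (a).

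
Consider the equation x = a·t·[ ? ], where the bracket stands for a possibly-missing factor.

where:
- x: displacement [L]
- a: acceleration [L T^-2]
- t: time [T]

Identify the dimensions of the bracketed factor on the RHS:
[T] — time (e.g. t)

x has dimensions [L]; a·t has dimensions [L T^-1].
The bracketed factor must supply [L] / [L T^-1] = [T].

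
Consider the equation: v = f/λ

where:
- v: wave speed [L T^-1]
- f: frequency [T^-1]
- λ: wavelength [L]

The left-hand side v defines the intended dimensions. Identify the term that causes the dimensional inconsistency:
The right-hand side term f/λ

v has dimensions [L T^-1], but f/λ has dimensions [L^-1 T^-1], so the term f/λ is dimensionally wrong for v.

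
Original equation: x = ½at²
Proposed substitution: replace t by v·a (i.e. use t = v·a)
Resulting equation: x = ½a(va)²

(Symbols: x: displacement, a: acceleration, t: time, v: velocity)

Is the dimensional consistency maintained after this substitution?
No

[t] = [T] and [v·a] = [L^2 T^-3]. These differ, so the substitution replaces a quantity by one of different dimensions and the result x = ½a(va)² has LHS [L] vs RHS [L^5 T^-8] — inconsistent.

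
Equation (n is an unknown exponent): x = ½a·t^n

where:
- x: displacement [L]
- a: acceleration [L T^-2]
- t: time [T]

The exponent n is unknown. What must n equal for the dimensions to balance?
n = 2

x has dimensions [L]; t has dimensions [T].
The rest of the RHS has dimensions [L T^-2], so t^n must supply [T^2].
With n = 2: ½a·t^2 has dimensions [L], matching the LHS ✓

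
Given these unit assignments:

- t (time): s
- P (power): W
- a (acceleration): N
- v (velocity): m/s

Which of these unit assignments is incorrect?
a

The variable a (acceleration) should have units m/s², not N.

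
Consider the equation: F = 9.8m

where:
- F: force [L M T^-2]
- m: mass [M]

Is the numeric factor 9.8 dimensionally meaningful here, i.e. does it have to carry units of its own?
Yes

F has dimensions [L M T^-2], while m alone has dimensions [M]. For the equation to balance, the factor 9.8 must carry dimensions [L T^-2] — it is a dimensional constant (a numerical value of a physical quantity with its units suppressed), not a pure number.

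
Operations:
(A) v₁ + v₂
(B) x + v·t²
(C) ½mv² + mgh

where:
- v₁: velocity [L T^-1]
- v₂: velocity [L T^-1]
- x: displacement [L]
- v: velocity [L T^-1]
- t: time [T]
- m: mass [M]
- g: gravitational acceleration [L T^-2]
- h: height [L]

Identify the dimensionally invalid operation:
(B) x + v·t²

(A) v₁ + v₂: v₁ [L T^-1] and v₂ [L T^-1] — same dimensions ✓
(B) x + v·t²: x [L] and v·t² [L T] — different dimensions cannot be added/subtracted ✗
(C) ½mv² + mgh: ½mv² [L^2 M T^-2] and mgh [L^2 M T^-2] — same dimensions ✓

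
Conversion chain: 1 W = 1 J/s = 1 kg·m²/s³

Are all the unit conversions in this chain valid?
The chain is correct (no errors).

Correct: Watt is Joule per second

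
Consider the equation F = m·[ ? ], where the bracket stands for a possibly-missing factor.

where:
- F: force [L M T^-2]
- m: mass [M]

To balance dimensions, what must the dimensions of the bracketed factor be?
[L T^-2] — acceleration (e.g. a)

F has dimensions [L M T^-2]; m has dimensions [M].
The bracketed factor must supply [L M T^-2] / [M] = [L T^-2].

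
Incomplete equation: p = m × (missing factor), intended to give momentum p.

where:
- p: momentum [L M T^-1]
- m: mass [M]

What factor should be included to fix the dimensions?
v (velocity), dimensions [L T^-1]

p has dimensions [L M T^-1] and m has dimensions [M].
The missing factor must have dimensions [L M T^-1] / [M] = [L T^-1], i.e. velocity (v).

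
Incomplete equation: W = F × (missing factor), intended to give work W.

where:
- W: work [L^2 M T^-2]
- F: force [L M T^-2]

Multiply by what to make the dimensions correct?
d (distance), dimensions [L]

W has dimensions [L^2 M T^-2] and F has dimensions [L M T^-2].
The missing factor must have dimensions [L^2 M T^-2] / [L M T^-2] = [L], i.e. distance (d).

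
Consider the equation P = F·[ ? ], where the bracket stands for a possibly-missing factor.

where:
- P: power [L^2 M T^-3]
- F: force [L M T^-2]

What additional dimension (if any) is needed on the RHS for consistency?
[L T^-1] — velocity (e.g. v)

P has dimensions [L^2 M T^-3]; F has dimensions [L M T^-2].
The bracketed factor must supply [L^2 M T^-3] / [L M T^-2] = [L T^-1].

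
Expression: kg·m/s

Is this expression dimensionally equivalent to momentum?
Yes

The expression kg·m/s has dimensions [L M T^-1], which is exactly momentum [L M T^-1].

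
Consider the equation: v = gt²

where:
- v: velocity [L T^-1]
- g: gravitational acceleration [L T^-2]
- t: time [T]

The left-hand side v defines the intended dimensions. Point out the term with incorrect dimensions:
The right-hand side term gt²

v has dimensions [L T^-1], but gt² has dimensions [L], so the term gt² is dimensionally wrong for v.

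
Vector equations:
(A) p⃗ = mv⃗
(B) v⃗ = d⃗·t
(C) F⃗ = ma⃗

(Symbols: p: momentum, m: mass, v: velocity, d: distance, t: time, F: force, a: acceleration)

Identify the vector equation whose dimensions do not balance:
(B) v⃗ = d⃗·t

(A) p⃗ = mv⃗: LHS [L M T^-1], RHS [L M T^-1] ✓ — mass (scalar) times velocity (vector)
(B) v⃗ = d⃗·t: LHS [L T^-1], RHS [L T] ✗ — velocity is displacement per time; should be d⃗/t
(C) F⃗ = ma⃗: LHS [L M T^-2], RHS [L M T^-2] ✓ — Force and acceleration are vectors, mass is a scalar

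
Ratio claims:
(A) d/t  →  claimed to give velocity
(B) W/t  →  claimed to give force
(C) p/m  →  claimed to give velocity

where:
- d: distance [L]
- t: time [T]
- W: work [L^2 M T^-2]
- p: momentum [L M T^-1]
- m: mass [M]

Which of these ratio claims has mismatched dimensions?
(B) W/t does not give force

(A) d/t: [L T^-1] = velocity [L T^-1] ✓
(B) W/t: [L^2 M T^-3] ≠ force [L M T^-2] ✗
(C) p/m: [L T^-1] = velocity [L T^-1] ✓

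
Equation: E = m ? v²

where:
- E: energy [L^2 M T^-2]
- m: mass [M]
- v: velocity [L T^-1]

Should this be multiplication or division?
multiplication (×): E = m × v²

E [L^2 M T^-2]; m [M]; v² [L^2 T^-2].
m × v² → [L^2 M T^-2] ✓
m ÷ v² → [L^-2 M T^2] ✗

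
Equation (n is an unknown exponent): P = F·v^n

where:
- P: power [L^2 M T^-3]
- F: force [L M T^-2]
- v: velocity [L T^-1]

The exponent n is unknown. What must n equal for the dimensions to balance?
n = 1

P has dimensions [L^2 M T^-3]; v has dimensions [L T^-1].
The rest of the RHS has dimensions [L M T^-2], so v^n must supply [L T^-1].
With n = 1: F·v^1 has dimensions [L^2 M T^-3], matching the LHS ✓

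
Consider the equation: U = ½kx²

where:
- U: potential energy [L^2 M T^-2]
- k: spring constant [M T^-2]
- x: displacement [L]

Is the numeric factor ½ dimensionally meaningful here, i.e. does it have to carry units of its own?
No

U has dimensions [L^2 M T^-2] and kx² already has dimensions [L^2 M T^-2], so the equation balances without ½ contributing any dimensions. ½ is a pure (dimensionless) number; changing or removing it would not affect dimensional consistency.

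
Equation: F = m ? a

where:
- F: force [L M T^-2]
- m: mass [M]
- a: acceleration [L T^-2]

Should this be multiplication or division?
multiplication (×): F = m × a

F [L M T^-2]; m [M]; a [L T^-2].
m × a → [L M T^-2] ✓
m ÷ a → [L^-1 M T^2] ✗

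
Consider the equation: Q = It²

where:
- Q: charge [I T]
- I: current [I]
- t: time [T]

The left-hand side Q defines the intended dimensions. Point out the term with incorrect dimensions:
The right-hand side term It²

Q has dimensions [I T], but It² has dimensions [I T^2], so the term It² is dimensionally wrong for Q.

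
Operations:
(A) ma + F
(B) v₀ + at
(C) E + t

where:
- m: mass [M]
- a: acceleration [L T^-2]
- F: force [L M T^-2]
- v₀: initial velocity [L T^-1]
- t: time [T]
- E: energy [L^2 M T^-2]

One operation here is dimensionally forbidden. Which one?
(C) E + t

(A) ma + F: ma [L M T^-2] and F [L M T^-2] — same dimensions ✓
(B) v₀ + at: v₀ [L T^-1] and at [L T^-1] — same dimensions ✓
(C) E + t: E [L^2 M T^-2] and t [T] — different dimensions cannot be added/subtracted ✗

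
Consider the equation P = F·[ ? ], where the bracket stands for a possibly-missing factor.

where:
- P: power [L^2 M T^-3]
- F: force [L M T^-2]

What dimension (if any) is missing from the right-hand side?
[L T^-1] — velocity (e.g. v)

P has dimensions [L^2 M T^-3]; F has dimensions [L M T^-2].
The bracketed factor must supply [L^2 M T^-3] / [L M T^-2] = [L T^-1].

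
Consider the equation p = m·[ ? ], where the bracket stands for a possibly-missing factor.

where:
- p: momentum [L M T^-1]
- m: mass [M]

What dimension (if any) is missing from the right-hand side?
[L T^-1] — velocity (e.g. v)

p has dimensions [L M T^-1]; m has dimensions [M].
The bracketed factor must supply [L M T^-1] / [M] = [L T^-1].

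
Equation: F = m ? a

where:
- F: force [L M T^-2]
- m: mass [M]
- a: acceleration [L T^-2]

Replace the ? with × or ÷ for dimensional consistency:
multiplication (×): F = m × a

F [L M T^-2]; m [M]; a [L T^-2].
m × a → [L M T^-2] ✓
m ÷ a → [L^-1 M T^2] ✗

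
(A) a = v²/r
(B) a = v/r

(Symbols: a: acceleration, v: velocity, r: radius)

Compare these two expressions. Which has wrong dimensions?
(B)

(A) a = v²/r: LHS [L T^-2], RHS [L T^-2] ✓
(B) a = v/r: LHS [L T^-2], RHS [T^-1] ✗

Expression (B) a = v/r is dimensionally incorrect.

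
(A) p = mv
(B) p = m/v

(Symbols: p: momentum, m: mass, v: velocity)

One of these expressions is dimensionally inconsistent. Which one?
(B)

(A) p = mv: LHS [L M T^-1], RHS [L M T^-1] ✓
(B) p = m/v: LHS [L M T^-1], RHS [L^-1 M T] ✗

Expression (B) p = m/v is dimensionally incorrect.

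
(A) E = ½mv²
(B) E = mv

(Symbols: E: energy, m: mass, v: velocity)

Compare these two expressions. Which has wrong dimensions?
(B)

(A) E = ½mv²: LHS [L^2 M T^-2], RHS [L^2 M T^-2] ✓
(B) E = mv: LHS [L^2 M T^-2], RHS [L M T^-1] ✗

Expression (B) E = mv is dimensionally incorrect.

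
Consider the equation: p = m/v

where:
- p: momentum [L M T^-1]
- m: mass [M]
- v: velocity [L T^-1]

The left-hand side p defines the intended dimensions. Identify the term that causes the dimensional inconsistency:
The right-hand side term m/v

p has dimensions [L M T^-1], but m/v has dimensions [L^-1 M T], so the term m/v is dimensionally wrong for p.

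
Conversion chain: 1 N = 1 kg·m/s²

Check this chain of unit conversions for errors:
The chain is correct (no errors).

Correct: Newton is defined as kg·m/s²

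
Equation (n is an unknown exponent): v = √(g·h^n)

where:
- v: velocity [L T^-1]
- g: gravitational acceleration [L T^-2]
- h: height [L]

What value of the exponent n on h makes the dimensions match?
n = 1

v has dimensions [L T^-1]; h has dimensions [L].
With n = 1: √(g·h^1) has dimensions [L T^-1], matching the LHS ✓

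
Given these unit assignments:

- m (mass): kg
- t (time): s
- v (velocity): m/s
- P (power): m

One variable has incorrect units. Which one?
P

The variable P (power) should have units W, not m.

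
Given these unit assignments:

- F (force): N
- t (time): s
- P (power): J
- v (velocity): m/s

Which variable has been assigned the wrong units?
P

The variable P (power) should have units W, not J.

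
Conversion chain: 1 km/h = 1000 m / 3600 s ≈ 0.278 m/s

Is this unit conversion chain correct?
The chain is correct (no errors).

Correct: 1 km = 1000 m, 1 h = 3600 s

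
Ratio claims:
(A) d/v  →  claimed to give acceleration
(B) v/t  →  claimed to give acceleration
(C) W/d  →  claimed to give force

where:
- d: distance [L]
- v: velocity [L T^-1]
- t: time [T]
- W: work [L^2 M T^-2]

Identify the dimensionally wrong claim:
(A) d/v does not give acceleration

(A) d/v: [T] ≠ acceleration [L T^-2] ✗
(B) v/t: [L T^-2] = acceleration [L T^-2] ✓
(C) W/d: [L M T^-2] = force [L M T^-2] ✓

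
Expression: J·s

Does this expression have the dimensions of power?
No

The expression J·s has dimensions [L^2 M T^-1], but power has dimensions [L^2 M T^-3].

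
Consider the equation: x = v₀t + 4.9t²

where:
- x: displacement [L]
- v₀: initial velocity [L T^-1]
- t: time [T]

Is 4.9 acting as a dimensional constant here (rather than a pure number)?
Yes

x has dimensions [L], while t² alone has dimensions [T^2]. For the equation to balance, the factor 4.9 must carry dimensions [L T^-2] — it is a dimensional constant (a numerical value of a physical quantity with its units suppressed), not a pure number.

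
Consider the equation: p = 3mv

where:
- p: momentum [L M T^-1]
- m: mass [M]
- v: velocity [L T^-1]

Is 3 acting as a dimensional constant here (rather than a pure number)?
No

p has dimensions [L M T^-1] and mv already has dimensions [L M T^-1], so the equation balances without 3 contributing any dimensions. 3 is a pure (dimensionless) number; changing or removing it would not affect dimensional consistency.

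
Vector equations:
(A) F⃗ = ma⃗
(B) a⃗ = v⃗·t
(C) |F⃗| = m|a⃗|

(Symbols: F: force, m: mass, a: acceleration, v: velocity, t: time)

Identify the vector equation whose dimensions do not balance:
(B) a⃗ = v⃗·t

(A) F⃗ = ma⃗: LHS [L M T^-2], RHS [L M T^-2] ✓ — Force and acceleration are vectors, mass is a scalar
(B) a⃗ = v⃗·t: LHS [L T^-2], RHS [L] ✗ — acceleration is velocity per time; should be v⃗/t
(C) |F⃗| = m|a⃗|: LHS [L M T^-2], RHS [L M T^-2] ✓ — magnitudes of vectors are scalars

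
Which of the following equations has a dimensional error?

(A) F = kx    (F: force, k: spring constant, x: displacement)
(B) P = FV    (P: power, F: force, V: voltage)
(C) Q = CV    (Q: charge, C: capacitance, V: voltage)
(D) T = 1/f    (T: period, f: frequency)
(B) P = FV

The equation (B) P = FV is dimensionally incorrect.

LHS (P): [L^2 M T^-3]
RHS (FV): [I^-1 L^3 M^2 T^-5] ✗

The dimensions do not match. The other three equations balance.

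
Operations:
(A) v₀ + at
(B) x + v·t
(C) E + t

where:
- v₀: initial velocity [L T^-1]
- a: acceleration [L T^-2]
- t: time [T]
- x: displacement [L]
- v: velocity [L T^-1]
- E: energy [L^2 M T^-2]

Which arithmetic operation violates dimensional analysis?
(C) E + t

(A) v₀ + at: v₀ [L T^-1] and at [L T^-1] — same dimensions ✓
(B) x + v·t: x [L] and v·t [L] — same dimensions ✓
(C) E + t: E [L^2 M T^-2] and t [T] — different dimensions cannot be added/subtracted ✗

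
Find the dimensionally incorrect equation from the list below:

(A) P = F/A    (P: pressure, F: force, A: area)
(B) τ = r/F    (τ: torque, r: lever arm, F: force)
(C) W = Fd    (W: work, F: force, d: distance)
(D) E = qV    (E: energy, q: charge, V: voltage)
(B) τ = r/F

The equation (B) τ = r/F is dimensionally incorrect.

LHS (τ): [L^2 M T^-2]
RHS (r/F): [M^-1 T^2] ✗

The dimensions do not match. The other three equations balance.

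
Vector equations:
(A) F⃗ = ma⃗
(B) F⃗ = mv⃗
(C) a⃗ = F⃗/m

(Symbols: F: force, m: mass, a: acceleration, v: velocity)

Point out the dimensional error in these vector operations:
(B) F⃗ = mv⃗

(A) F⃗ = ma⃗: LHS [L M T^-2], RHS [L M T^-2] ✓ — Force and acceleration are vectors, mass is a scalar
(B) F⃗ = mv⃗: LHS [L M T^-2], RHS [L M T^-1] ✗ — mass times velocity is momentum, not force; should be ma⃗
(C) a⃗ = F⃗/m: LHS [L T^-2], RHS [L T^-2] ✓ — force (vector) divided by mass (scalar)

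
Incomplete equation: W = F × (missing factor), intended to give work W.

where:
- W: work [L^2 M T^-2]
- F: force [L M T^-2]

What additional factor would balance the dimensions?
d (distance), dimensions [L]

W has dimensions [L^2 M T^-2] and F has dimensions [L M T^-2].
The missing factor must have dimensions [L^2 M T^-2] / [L M T^-2] = [L], i.e. distance (d).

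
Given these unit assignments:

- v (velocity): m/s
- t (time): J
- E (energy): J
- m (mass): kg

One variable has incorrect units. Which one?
t

The variable t (time) should have units s, not J.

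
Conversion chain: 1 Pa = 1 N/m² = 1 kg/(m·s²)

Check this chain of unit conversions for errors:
The chain is correct (no errors).

Correct: Pascal is Newton per square meter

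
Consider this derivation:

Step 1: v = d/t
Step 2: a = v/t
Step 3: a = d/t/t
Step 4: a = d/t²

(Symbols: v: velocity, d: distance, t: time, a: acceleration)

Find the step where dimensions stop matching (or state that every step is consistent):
No step introduces an error — all steps are dimensionally consistent.

Step 1: v = d/t → LHS [L T^-1], RHS [L T^-1] ✓
Step 2: a = v/t → LHS [L T^-2], RHS [L T^-2] ✓
Step 3: a = d/t/t → LHS [L T^-2], RHS [L T^-2] ✓
Step 4: a = d/t² → LHS [L T^-2], RHS [L T^-2] ✓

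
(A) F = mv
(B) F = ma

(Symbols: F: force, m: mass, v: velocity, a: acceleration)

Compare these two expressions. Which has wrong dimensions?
(A)

(A) F = mv: LHS [L M T^-2], RHS [L M T^-1] ✗
(B) F = ma: LHS [L M T^-2], RHS [L M T^-2] ✓

Expression (A) F = mv is dimensionally incorrect.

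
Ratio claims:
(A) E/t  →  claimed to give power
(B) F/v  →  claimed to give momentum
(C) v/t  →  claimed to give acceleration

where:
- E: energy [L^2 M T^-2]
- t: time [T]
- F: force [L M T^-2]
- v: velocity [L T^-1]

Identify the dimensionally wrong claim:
(B) F/v does not give momentum

(A) E/t: [L^2 M T^-3] = power [L^2 M T^-3] ✓
(B) F/v: [M T^-1] ≠ momentum [L M T^-1] ✗
(C) v/t: [L T^-2] = acceleration [L T^-2] ✓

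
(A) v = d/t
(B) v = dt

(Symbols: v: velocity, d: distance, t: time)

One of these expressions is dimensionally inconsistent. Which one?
(B)

(A) v = d/t: LHS [L T^-1], RHS [L T^-1] ✓
(B) v = dt: LHS [L T^-1], RHS [L T] ✗

Expression (B) v = dt is dimensionally incorrect.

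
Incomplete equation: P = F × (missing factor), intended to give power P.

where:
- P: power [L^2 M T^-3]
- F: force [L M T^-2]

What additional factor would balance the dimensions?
v (velocity), dimensions [L T^-1]

P has dimensions [L^2 M T^-3] and F has dimensions [L M T^-2].
The missing factor must have dimensions [L^2 M T^-3] / [L M T^-2] = [L T^-1], i.e. velocity (v).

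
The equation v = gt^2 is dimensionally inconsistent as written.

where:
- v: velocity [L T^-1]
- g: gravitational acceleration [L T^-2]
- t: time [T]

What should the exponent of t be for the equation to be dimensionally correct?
The exponent of t should be 1: v = gt

The LHS v has dimensions [L T^-1]; t has dimensions [T].
As written, the RHS gt^2 (exponent 2 on t) has dimensions [L], which does not match.
With exponent 1, the RHS gt has dimensions [L T^-1], matching the LHS.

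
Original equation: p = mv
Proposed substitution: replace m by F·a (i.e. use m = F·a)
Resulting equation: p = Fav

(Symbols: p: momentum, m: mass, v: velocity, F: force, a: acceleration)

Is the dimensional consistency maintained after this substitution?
No

[m] = [M] and [F·a] = [L^2 M T^-4]. These differ, so the substitution replaces a quantity by one of different dimensions and the result p = Fav has LHS [L M T^-1] vs RHS [L^3 M T^-5] — inconsistent.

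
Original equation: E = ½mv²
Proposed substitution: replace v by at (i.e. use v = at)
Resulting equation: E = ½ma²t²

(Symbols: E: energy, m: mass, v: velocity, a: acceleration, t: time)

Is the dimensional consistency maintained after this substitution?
Yes

[v] = [L T^-1] and [at] = [L T^-1]. These match, so the substitution replaces a quantity by one of the same dimensions and the result E = ½ma²t² has LHS [L^2 M T^-2] vs RHS [L^2 M T^-2] — still consistent.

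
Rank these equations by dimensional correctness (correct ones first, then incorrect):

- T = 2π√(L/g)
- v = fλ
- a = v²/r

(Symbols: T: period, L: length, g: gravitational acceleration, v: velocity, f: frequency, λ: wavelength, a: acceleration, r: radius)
Dimensionally correct: T = 2π√(L/g), v = fλ, a = v²/r
Dimensionally incorrect: none
Ordered (correct first, then incorrect): T = 2π√(L/g), v = fλ, a = v²/r

- T = 2π√(L/g): LHS [T], RHS [T] → correct ✓
- v = fλ: LHS [L T^-1], RHS [L T^-1] → correct ✓
- a = v²/r: LHS [L T^-2], RHS [L T^-2] → correct ✓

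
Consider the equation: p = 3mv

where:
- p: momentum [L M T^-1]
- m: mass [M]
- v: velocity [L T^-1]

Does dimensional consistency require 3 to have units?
No

p has dimensions [L M T^-1] and mv already has dimensions [L M T^-1], so the equation balances without 3 contributing any dimensions. 3 is a pure (dimensionless) number; changing or removing it would not affect dimensional consistency.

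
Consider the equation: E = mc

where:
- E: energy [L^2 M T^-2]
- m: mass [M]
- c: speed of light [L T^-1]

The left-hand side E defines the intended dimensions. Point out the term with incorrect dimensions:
The right-hand side term mc

E has dimensions [L^2 M T^-2], but mc has dimensions [L M T^-1], so the term mc is dimensionally wrong for E.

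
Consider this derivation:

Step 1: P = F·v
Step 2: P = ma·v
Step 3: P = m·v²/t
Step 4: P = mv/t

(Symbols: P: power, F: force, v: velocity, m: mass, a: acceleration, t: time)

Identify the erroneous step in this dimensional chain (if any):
Step 4

Step 1: P = F·v → LHS [L^2 M T^-3], RHS [L^2 M T^-3] ✓
Step 2: P = ma·v → LHS [L^2 M T^-3], RHS [L^2 M T^-3] ✓
Step 3: P = m·v²/t → LHS [L^2 M T^-3], RHS [L^2 M T^-3] ✓
Step 4: P = mv/t → LHS [L^2 M T^-3], RHS [L M T^-2] ✗

The first dimensional inconsistency appears in step 4: P = mv/t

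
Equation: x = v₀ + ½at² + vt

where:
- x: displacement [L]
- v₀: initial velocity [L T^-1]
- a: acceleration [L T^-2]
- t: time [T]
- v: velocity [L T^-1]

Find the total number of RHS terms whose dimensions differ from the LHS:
1

LHS x: [L]
- v₀: [L T^-1] ✗
- ½at²: [L] ✓
- vt: [L] ✓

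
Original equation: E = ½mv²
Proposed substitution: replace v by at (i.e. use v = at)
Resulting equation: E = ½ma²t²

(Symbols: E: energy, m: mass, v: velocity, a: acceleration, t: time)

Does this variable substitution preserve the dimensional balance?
Yes

[v] = [L T^-1] and [at] = [L T^-1]. These match, so the substitution replaces a quantity by one of the same dimensions and the result E = ½ma²t² has LHS [L^2 M T^-2] vs RHS [L^2 M T^-2] — still consistent.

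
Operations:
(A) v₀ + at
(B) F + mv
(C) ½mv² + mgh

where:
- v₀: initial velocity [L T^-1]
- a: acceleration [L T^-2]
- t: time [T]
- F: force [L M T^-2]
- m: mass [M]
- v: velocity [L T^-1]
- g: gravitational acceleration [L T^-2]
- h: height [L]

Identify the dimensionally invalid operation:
(B) F + mv

(A) v₀ + at: v₀ [L T^-1] and at [L T^-1] — same dimensions ✓
(B) F + mv: F [L M T^-2] and mv [L M T^-1] — different dimensions cannot be added/subtracted ✗
(C) ½mv² + mgh: ½mv² [L^2 M T^-2] and mgh [L^2 M T^-2] — same dimensions ✓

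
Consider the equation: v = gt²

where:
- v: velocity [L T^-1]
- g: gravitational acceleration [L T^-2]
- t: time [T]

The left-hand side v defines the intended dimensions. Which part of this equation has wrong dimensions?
The right-hand side term gt²

v has dimensions [L T^-1], but gt² has dimensions [L], so the term gt² is dimensionally wrong for v.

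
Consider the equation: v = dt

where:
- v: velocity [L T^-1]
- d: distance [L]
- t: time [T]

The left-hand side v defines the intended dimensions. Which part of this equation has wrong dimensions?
The right-hand side term dt

v has dimensions [L T^-1], but dt has dimensions [L T], so the term dt is dimensionally wrong for v.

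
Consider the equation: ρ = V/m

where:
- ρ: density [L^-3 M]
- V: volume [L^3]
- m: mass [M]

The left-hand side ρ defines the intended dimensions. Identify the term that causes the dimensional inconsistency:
The right-hand side term V/m

ρ has dimensions [L^-3 M], but V/m has dimensions [L^3 M^-1], so the term V/m is dimensionally wrong for ρ.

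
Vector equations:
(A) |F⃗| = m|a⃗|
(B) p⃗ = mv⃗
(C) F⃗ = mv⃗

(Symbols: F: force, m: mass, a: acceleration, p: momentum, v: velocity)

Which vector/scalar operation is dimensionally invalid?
(C) F⃗ = mv⃗

(A) |F⃗| = m|a⃗|: LHS [L M T^-2], RHS [L M T^-2] ✓ — magnitudes of vectors are scalars
(B) p⃗ = mv⃗: LHS [L M T^-1], RHS [L M T^-1] ✓ — mass (scalar) times velocity (vector)
(C) F⃗ = mv⃗: LHS [L M T^-2], RHS [L M T^-1] ✗ — mass times velocity is momentum, not force; should be ma⃗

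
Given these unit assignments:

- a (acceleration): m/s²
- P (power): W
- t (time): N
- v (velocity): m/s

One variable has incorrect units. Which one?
t

The variable t (time) should have units s, not N.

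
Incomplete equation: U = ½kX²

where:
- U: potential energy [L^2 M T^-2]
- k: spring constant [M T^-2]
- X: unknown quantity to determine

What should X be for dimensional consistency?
X = x (displacement), dimensions [L]

U has dimensions [L^2 M T^-2]; the rest of the RHS (½k) has dimensions [M T^-2].
So X² must have dimensions [L^2], i.e. X has dimensions [L] — X = x (displacement).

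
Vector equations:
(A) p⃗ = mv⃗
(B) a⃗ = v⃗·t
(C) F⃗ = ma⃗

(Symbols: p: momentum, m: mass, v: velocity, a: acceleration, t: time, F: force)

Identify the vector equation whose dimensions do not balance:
(B) a⃗ = v⃗·t

(A) p⃗ = mv⃗: LHS [L M T^-1], RHS [L M T^-1] ✓ — mass (scalar) times velocity (vector)
(B) a⃗ = v⃗·t: LHS [L T^-2], RHS [L] ✗ — acceleration is velocity per time; should be v⃗/t
(C) F⃗ = ma⃗: LHS [L M T^-2], RHS [L M T^-2] ✓ — Force and acceleration are vectors, mass is a scalar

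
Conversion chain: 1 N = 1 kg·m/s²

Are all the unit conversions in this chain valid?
The chain is correct (no errors).

Correct: Newton is defined as kg·m/s²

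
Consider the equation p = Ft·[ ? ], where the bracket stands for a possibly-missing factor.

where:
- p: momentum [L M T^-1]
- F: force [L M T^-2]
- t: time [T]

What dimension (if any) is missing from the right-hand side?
Nothing is missing — the bracketed factor must be dimensionless.

p has dimensions [L M T^-1] and Ft already has dimensions [L M T^-1], so p = Ft is dimensionally complete.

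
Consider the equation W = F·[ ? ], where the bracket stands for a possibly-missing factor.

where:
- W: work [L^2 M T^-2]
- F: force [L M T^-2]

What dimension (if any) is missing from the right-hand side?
[L] — length (e.g. a distance d)

W has dimensions [L^2 M T^-2]; F has dimensions [L M T^-2].
The bracketed factor must supply [L^2 M T^-2] / [L M T^-2] = [L].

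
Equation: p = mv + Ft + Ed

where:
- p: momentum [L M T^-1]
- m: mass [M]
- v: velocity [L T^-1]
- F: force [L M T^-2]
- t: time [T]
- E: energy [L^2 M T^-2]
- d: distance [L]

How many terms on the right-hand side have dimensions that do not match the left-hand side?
1

LHS p: [L M T^-1]
- mv: [L M T^-1] ✓
- Ft: [L M T^-1] ✓
- Ed: [L^3 M T^-2] ✗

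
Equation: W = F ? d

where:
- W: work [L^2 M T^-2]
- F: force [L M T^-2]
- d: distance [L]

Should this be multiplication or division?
multiplication (×): W = F × d

W [L^2 M T^-2]; F [L M T^-2]; d [L].
F × d → [L^2 M T^-2] ✓
F ÷ d → [M T^-2] ✗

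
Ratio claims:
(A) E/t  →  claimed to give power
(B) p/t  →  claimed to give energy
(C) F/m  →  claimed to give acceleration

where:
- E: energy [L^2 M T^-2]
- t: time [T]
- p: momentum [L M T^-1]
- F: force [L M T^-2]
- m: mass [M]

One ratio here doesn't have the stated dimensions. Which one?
(B) p/t does not give energy

(A) E/t: [L^2 M T^-3] = power [L^2 M T^-3] ✓
(B) p/t: [L M T^-2] ≠ energy [L^2 M T^-2] ✗
(C) F/m: [L T^-2] = acceleration [L T^-2] ✓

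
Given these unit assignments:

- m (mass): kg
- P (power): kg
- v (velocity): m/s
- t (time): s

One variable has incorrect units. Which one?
P

The variable P (power) should have units W, not kg.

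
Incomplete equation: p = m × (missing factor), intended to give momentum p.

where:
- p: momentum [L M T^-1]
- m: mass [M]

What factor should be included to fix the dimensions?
v (velocity), dimensions [L T^-1]

p has dimensions [L M T^-1] and m has dimensions [M].
The missing factor must have dimensions [L M T^-1] / [M] = [L T^-1], i.e. velocity (v).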